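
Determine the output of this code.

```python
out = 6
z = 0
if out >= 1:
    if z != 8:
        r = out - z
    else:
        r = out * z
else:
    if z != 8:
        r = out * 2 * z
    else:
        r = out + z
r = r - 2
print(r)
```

4

out=6, z=0
out >= 1 is True; z != 8 is True
→ r = out - z = 6
r = 6-2 = 4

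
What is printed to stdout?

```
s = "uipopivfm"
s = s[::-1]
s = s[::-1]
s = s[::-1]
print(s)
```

mfvipopiu

reverse → 'mfvipopiu'
reverse → 'uipopivfm'
reverse → 'mfvipopiu'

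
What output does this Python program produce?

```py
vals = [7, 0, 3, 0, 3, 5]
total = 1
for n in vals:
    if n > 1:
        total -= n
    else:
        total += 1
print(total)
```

n=7: >1, total = 1-7 = -6
n=0: not >1, total = (-6)+1 = -5
n=3: >1, total = (-5)-3 = -8
n=0: not >1, total = (-8)+1 = -7
n=3: >1, total = (-7)-3 = -10
n=5: >1, total = (-10)-5 = -15

-15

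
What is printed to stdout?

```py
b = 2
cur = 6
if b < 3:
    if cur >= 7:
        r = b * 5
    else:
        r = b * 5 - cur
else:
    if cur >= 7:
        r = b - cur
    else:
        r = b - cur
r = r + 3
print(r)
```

b=2, cur=6
b < 3 is True; cur >= 7 is False
→ r = b * 5 - cur = 4
r = 4+3 = 7

7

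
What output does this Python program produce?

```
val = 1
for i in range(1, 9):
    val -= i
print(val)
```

i=1: val = 1-1 = 0
i=2: val = 0-2 = -2
i=3: val = (-2)-3 = -5
i=4: val = (-5)-4 = -9
i=5: val = (-9)-5 = -14
i=6: val = (-14)-6 = -20
i=7: val = (-20)-7 = -27
i=8: val = (-27)-8 = -35

-35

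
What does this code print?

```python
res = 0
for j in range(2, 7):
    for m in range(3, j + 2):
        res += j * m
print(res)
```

315

j=2,m=3: res = 0+6 = 6
j=3,m=3: res = 6+9 = 15
j=3,m=4: res = 15+12 = 27
j=4,m=3: res = 27+12 = 39
j=4,m=4: res = 39+16 = 55
j=4,m=5: res = 55+20 = 75
j=5,m=3: res = 75+15 = 90
j=5,m=4: res = 90+20 = 110
j=5,m=5: res = 110+25 = 135
j=5,m=6: res = 135+30 = 165
j=6,m=3: res = 165+18 = 183
j=6,m=4: res = 183+24 = 207
j=6,m=5: res = 207+30 = 237
j=6,m=6: res = 237+36 = 273
j=6,m=7: res = 273+42 = 315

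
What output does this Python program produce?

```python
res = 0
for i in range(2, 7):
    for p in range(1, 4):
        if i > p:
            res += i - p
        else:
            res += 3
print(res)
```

40

i=2,p=1: 2>1, res = 0+1 = 1
i=2,p=2: not 2>2, res = 1+3 = 4
i=2,p=3: not 2>3, res = 4+3 = 7
i=3,p=1: 3>1, res = 7+2 = 9
i=3,p=2: 3>2, res = 9+1 = 10
i=3,p=3: not 3>3, res = 10+3 = 13
i=4,p=1: 4>1, res = 13+3 = 16
i=4,p=2: 4>2, res = 16+2 = 18
i=4,p=3: 4>3, res = 18+1 = 19
i=5,p=1: 5>1, res = 19+4 = 23
i=5,p=2: 5>2, res = 23+3 = 26
i=5,p=3: 5>3, res = 26+2 = 28
i=6,p=1: 6>1, res = 28+5 = 33
i=6,p=2: 6>2, res = 33+4 = 37
i=6,p=3: 6>3, res = 37+3 = 40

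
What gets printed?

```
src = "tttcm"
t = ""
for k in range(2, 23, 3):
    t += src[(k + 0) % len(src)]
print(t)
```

ttctmtt

k=2: add src[2]='t' → 't'
k=5: add src[0]='t' → 'tt'
k=8: add src[3]='c' → 'ttc'
k=11: add src[1]='t' → 'ttct'
k=14: add src[4]='m' → 'ttctm'
k=17: add src[2]='t' → 'ttctmt'
k=20: add src[0]='t' → 'ttctmtt'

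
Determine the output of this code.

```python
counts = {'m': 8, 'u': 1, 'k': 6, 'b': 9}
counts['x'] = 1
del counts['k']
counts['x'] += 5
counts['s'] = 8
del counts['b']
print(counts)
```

counts['x'] = 1 → {'m': 8, 'u': 1, 'k': 6, 'b': 9, 'x': 1}
del 'k' → {'m': 8, 'u': 1, 'b': 9, 'x': 1}
counts['x'] = 1+5 = 6 → {'m': 8, 'u': 1, 'b': 9, 'x': 6}
counts['s'] = 8 → {'m': 8, 'u': 1, 'b': 9, 'x': 6, 's': 8}
del 'b' → {'m': 8, 'u': 1, 'x': 6, 's': 8}

{'m': 8, 'u': 1, 'x': 6, 's': 8}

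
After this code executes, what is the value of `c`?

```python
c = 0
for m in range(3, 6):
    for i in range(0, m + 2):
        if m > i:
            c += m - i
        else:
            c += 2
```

m=3,i=0: 3>0, c = 0+3 = 3
m=3,i=1: 3>1, c = 3+2 = 5
m=3,i=2: 3>2, c = 5+1 = 6
m=3,i=3: not 3>3, c = 6+2 = 8
m=3,i=4: not 3>4, c = 8+2 = 10
m=4,i=0: 4>0, c = 10+4 = 14
m=4,i=1: 4>1, c = 14+3 = 17
m=4,i=2: 4>2, c = 17+2 = 19
m=4,i=3: 4>3, c = 19+1 = 20
m=4,i=4: not 4>4, c = 20+2 = 22
m=4,i=5: not 4>5, c = 22+2 = 24
m=5,i=0: 5>0, c = 24+5 = 29
m=5,i=1: 5>1, c = 29+4 = 33
m=5,i=2: 5>2, c = 33+3 = 36
m=5,i=3: 5>3, c = 36+2 = 38
m=5,i=4: 5>4, c = 38+1 = 39
m=5,i=5: not 5>5, c = 39+2 = 41
m=5,i=6: not 5>6, c = 41+2 = 43

43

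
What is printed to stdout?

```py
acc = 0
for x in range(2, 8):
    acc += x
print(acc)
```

27

x=2: acc = 0+2 = 2
x=3: acc = 2+3 = 5
x=4: acc = 5+4 = 9
x=5: acc = 9+5 = 14
x=6: acc = 14+6 = 20
x=7: acc = 20+7 = 27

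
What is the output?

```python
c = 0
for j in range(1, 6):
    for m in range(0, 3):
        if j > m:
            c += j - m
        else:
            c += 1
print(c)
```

34

j=1,m=0: 1>0, c = 0+1 = 1
j=1,m=1: not 1>1, c = 1+1 = 2
j=1,m=2: not 1>2, c = 2+1 = 3
j=2,m=0: 2>0, c = 3+2 = 5
j=2,m=1: 2>1, c = 5+1 = 6
j=2,m=2: not 2>2, c = 6+1 = 7
j=3,m=0: 3>0, c = 7+3 = 10
j=3,m=1: 3>1, c = 10+2 = 12
j=3,m=2: 3>2, c = 12+1 = 13
j=4,m=0: 4>0, c = 13+4 = 17
j=4,m=1: 4>1, c = 17+3 = 20
j=4,m=2: 4>2, c = 20+2 = 22
j=5,m=0: 5>0, c = 22+5 = 27
j=5,m=1: 5>1, c = 27+4 = 31
j=5,m=2: 5>2, c = 31+3 = 34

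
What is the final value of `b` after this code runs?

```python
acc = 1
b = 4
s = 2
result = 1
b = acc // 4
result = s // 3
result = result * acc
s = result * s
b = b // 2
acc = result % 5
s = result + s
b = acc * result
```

0

b = 1//4 = 0
result = 2//3 = 0
result = 0*1 = 0
s = 0*2 = 0
b = 0//2 = 0
acc = 0%5 = 0
s = 0+0 = 0
b = 0*0 = 0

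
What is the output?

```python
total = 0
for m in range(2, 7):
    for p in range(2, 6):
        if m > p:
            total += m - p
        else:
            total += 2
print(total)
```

40

m=2,p=2: not 2>2, total = 0+2 = 2
m=2,p=3: not 2>3, total = 2+2 = 4
m=2,p=4: not 2>4, total = 4+2 = 6
m=2,p=5: not 2>5, total = 6+2 = 8
m=3,p=2: 3>2, total = 8+1 = 9
m=3,p=3: not 3>3, total = 9+2 = 11
m=3,p=4: not 3>4, total = 11+2 = 13
m=3,p=5: not 3>5, total = 13+2 = 15
m=4,p=2: 4>2, total = 15+2 = 17
m=4,p=3: 4>3, total = 17+1 = 18
m=4,p=4: not 4>4, total = 18+2 = 20
m=4,p=5: not 4>5, total = 20+2 = 22
m=5,p=2: 5>2, total = 22+3 = 25
m=5,p=3: 5>3, total = 25+2 = 27
m=5,p=4: 5>4, total = 27+1 = 28
m=5,p=5: not 5>5, total = 28+2 = 30
m=6,p=2: 6>2, total = 30+4 = 34
m=6,p=3: 6>3, total = 34+3 = 37
m=6,p=4: 6>4, total = 37+2 = 39
m=6,p=5: 6>5, total = 39+1 = 40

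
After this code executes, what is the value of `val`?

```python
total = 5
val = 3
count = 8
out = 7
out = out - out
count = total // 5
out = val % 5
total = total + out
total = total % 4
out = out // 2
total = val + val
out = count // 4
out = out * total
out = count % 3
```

out = 7-7 = 0
count = 5//5 = 1
out = 3%5 = 3
total = 5+3 = 8
total = 8%4 = 0
out = 3//2 = 1
total = 3+3 = 6
out = 1//4 = 0
out = 0*6 = 0
out = 1%3 = 1

3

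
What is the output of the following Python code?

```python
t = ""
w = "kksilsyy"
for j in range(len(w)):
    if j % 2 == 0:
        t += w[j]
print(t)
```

j=0: add 'k' → 'k'
j=1: skip
j=2: add 's' → 'ks'
j=3: skip
j=4: add 'l' → 'ksl'
j=5: skip
j=6: add 'y' → 'ksly'
j=7: skip

ksly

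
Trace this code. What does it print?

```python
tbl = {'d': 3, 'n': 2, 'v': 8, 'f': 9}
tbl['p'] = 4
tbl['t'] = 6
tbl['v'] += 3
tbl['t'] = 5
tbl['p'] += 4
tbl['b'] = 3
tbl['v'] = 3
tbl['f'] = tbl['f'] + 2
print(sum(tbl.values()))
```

tbl['p'] = 4 → {'d': 3, 'n': 2, 'v': 8, 'f': 9, 'p': 4}
tbl['t'] = 6 → {'d': 3, 'n': 2, 'v': 8, 'f': 9, 'p': 4, 't': 6}
tbl['v'] = 8+3 = 11 → {'d': 3, 'n': 2, 'v': 11, 'f': 9, 'p': 4, 't': 6}
tbl['t'] = 5 → {'d': 3, 'n': 2, 'v': 11, 'f': 9, 'p': 4, 't': 5}
tbl['p'] = 4+4 = 8 → {'d': 3, 'n': 2, 'v': 11, 'f': 9, 'p': 8, 't': 5}
tbl['b'] = 3 → {'d': 3, 'n': 2, 'v': 11, 'f': 9, 'p': 8, 't': 5, 'b': 3}
tbl['v'] = 3 → {'d': 3, 'n': 2, 'v': 3, 'f': 9, 'p': 8, 't': 5, 'b': 3}
tbl['f'] = tbl['f']+2 = 11 → {'d': 3, 'n': 2, 'v': 3, 'f': 11, 'p': 8, 't': 5, 'b': 3}
sum of values = 35

35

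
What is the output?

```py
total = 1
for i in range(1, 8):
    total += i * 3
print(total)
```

i=1: total = 1+1*3 = 4
i=2: total = 4+2*3 = 10
i=3: total = 10+3*3 = 19
i=4: total = 19+4*3 = 31
i=5: total = 31+5*3 = 46
i=6: total = 46+6*3 = 64
i=7: total = 64+7*3 = 85

85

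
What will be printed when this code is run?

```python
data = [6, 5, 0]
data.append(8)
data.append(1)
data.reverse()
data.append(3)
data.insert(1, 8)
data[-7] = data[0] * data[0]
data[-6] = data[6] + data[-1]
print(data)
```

append 8 → [6, 5, 0, 8]
append 1 → [6, 5, 0, 8, 1]
reverse → [1, 8, 0, 5, 6]
append 3 → [1, 8, 0, 5, 6, 3]
insert 8 at 1 → [1, 8, 8, 0, 5, 6, 3]
data[-7] = data[0]*data[0] = 1*1 = 1 → [1, 8, 8, 0, 5, 6, 3]
data[-6] = data[6]+data[-1] = 3+3 = 6 → [1, 6, 8, 0, 5, 6, 3]

[1, 6, 8, 0, 5, 6, 3]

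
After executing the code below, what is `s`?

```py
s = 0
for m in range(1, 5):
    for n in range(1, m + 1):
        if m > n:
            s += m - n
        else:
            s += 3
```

22

m=1,n=1: not 1>1, s = 0+3 = 3
m=2,n=1: 2>1, s = 3+1 = 4
m=2,n=2: not 2>2, s = 4+3 = 7
m=3,n=1: 3>1, s = 7+2 = 9
m=3,n=2: 3>2, s = 9+1 = 10
m=3,n=3: not 3>3, s = 10+3 = 13
m=4,n=1: 4>1, s = 13+3 = 16
m=4,n=2: 4>2, s = 16+2 = 18
m=4,n=3: 4>3, s = 18+1 = 19
m=4,n=4: not 4>4, s = 19+3 = 22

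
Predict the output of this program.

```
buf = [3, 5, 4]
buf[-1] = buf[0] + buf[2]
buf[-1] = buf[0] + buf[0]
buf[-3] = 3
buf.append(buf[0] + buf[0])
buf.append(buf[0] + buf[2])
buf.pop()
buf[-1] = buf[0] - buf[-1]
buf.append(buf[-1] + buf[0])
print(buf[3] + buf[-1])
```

buf[-1] = buf[0]+buf[2] = 3+4 = 7 → [3, 5, 7]
buf[-1] = buf[0]+buf[0] = 3+3 = 6 → [3, 5, 6]
buf[-3] = 3 → [3, 5, 6]
append buf[0]+buf[0] = 3+3 = 6 → [3, 5, 6, 6]
append buf[0]+buf[2] = 3+6 = 9 → [3, 5, 6, 6, 9]
pop() removes 9 → [3, 5, 6, 6]
buf[-1] = buf[0]-buf[-1] = 3-6 = -3 → [3, 5, 6, -3]
append buf[-1]+buf[0] = (-3)+3 = 0 → [3, 5, 6, -3, 0]
buf[3]+buf[-1] = (-3)+0 = -3

-3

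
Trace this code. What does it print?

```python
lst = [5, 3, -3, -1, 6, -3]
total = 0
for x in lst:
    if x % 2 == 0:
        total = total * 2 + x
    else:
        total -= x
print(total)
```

x=5: not even, total = 0-5 = -5
x=3: not even, total = (-5)-3 = -8
x=-3: not even, total = (-8)-(-3) = -5
x=-1: not even, total = (-5)-(-1) = -4
x=6: even, total = (-4)*2+6 = -2
x=-3: not even, total = (-2)-(-3) = 1

1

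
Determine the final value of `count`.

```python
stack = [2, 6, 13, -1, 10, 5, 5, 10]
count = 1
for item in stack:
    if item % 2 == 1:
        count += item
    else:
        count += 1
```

item=2: not odd, count = 1+1 = 2
item=6: not odd, count = 2+1 = 3
item=13: odd, count = 3+13 = 16
item=-1: odd, count = 16+(-1) = 15
item=10: not odd, count = 15+1 = 16
item=5: odd, count = 16+5 = 21
item=5: odd, count = 21+5 = 26
item=10: not odd, count = 26+1 = 27

27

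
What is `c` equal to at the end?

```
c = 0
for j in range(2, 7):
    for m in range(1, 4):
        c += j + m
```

90

j=2,m=1: c = 0+3 = 3
j=2,m=2: c = 3+4 = 7
j=2,m=3: c = 7+5 = 12
j=3,m=1: c = 12+4 = 16
j=3,m=2: c = 16+5 = 21
j=3,m=3: c = 21+6 = 27
j=4,m=1: c = 27+5 = 32
j=4,m=2: c = 32+6 = 38
j=4,m=3: c = 38+7 = 45
j=5,m=1: c = 45+6 = 51
j=5,m=2: c = 51+7 = 58
j=5,m=3: c = 58+8 = 66
j=6,m=1: c = 66+7 = 73
j=6,m=2: c = 73+8 = 81
j=6,m=3: c = 81+9 = 90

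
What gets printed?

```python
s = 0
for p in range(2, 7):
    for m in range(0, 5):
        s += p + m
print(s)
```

150

p=2,m=0: s = 0+2 = 2
p=2,m=1: s = 2+3 = 5
p=2,m=2: s = 5+4 = 9
p=2,m=3: s = 9+5 = 14
p=2,m=4: s = 14+6 = 20
p=3,m=0: s = 20+3 = 23
p=3,m=1: s = 23+4 = 27
p=3,m=2: s = 27+5 = 32
p=3,m=3: s = 32+6 = 38
p=3,m=4: s = 38+7 = 45
p=4,m=0: s = 45+4 = 49
p=4,m=1: s = 49+5 = 54
p=4,m=2: s = 54+6 = 60
p=4,m=3: s = 60+7 = 67
p=4,m=4: s = 67+8 = 75
p=5,m=0: s = 75+5 = 80
p=5,m=1: s = 80+6 = 86
p=5,m=2: s = 86+7 = 93
p=5,m=3: s = 93+8 = 101
p=5,m=4: s = 101+9 = 110
p=6,m=0: s = 110+6 = 116
p=6,m=1: s = 116+7 = 123
p=6,m=2: s = 123+8 = 131
p=6,m=3: s = 131+9 = 140
p=6,m=4: s = 140+10 = 150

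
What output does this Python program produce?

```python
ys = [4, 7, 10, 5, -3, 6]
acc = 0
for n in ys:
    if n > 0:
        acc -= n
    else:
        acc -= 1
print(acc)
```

n=4: >0, acc = 0-4 = -4
n=7: >0, acc = (-4)-7 = -11
n=10: >0, acc = (-11)-10 = -21
n=5: >0, acc = (-21)-5 = -26
n=-3: not >0, acc = (-26)-1 = -27
n=6: >0, acc = (-27)-6 = -33

-33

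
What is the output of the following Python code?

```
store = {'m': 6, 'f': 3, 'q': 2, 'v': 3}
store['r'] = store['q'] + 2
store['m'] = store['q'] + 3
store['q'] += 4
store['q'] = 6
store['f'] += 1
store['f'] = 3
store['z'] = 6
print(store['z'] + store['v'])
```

9

store['r'] = store['q']+2 = 4 → {'m': 6, 'f': 3, 'q': 2, 'v': 3, 'r': 4}
store['m'] = store['q']+3 = 5 → {'m': 5, 'f': 3, 'q': 2, 'v': 3, 'r': 4}
store['q'] = 2+4 = 6 → {'m': 5, 'f': 3, 'q': 6, 'v': 3, 'r': 4}
store['q'] = 6 → {'m': 5, 'f': 3, 'q': 6, 'v': 3, 'r': 4}
store['f'] = 3+1 = 4 → {'m': 5, 'f': 4, 'q': 6, 'v': 3, 'r': 4}
store['f'] = 3 → {'m': 5, 'f': 3, 'q': 6, 'v': 3, 'r': 4}
store['z'] = 6 → {'m': 5, 'f': 3, 'q': 6, 'v': 3, 'r': 4, 'z': 6}
store['z']+store['v'] = 6+3 = 9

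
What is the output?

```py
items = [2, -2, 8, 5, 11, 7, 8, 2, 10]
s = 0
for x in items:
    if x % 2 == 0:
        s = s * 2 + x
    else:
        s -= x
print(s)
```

x=2: even, s = 0*2+2 = 2
x=-2: even, s = 2*2+(-2) = 2
x=8: even, s = 2*2+8 = 12
x=5: not even, s = 12-5 = 7
x=11: not even, s = 7-11 = -4
x=7: not even, s = (-4)-7 = -11
x=8: even, s = (-11)*2+8 = -14
x=2: even, s = (-14)*2+2 = -26
x=10: even, s = (-26)*2+10 = -42

-42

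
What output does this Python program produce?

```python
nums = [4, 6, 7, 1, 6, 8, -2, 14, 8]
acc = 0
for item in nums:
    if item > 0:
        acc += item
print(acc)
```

item=4: >0, acc = 0+4 = 4
item=6: >0, acc = 4+6 = 10
item=7: >0, acc = 10+7 = 17
item=1: >0, acc = 17+1 = 18
item=6: >0, acc = 18+6 = 24
item=8: >0, acc = 24+8 = 32
item=-2: not >0
item=14: >0, acc = 32+14 = 46
item=8: >0, acc = 46+8 = 54

54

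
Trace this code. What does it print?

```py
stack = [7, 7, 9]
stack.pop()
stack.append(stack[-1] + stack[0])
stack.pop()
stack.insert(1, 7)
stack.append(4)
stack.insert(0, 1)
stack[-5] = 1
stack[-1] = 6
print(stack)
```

[1, 7, 7, 7, 6]

pop() removes 9 → [7, 7]
append stack[-1]+stack[0] = 7+7 = 14 → [7, 7, 14]
pop() removes 14 → [7, 7]
insert 7 at 1 → [7, 7, 7]
append 4 → [7, 7, 7, 4]
insert 1 at 0 → [1, 7, 7, 7, 4]
stack[-5] = 1 → [1, 7, 7, 7, 4]
stack[-1] = 6 → [1, 7, 7, 7, 6]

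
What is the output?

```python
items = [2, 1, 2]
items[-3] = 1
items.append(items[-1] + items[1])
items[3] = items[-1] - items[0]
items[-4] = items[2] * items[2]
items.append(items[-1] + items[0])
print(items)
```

[4, 1, 2, 2, 6]

items[-3] = 1 → [1, 1, 2]
append items[-1]+items[1] = 2+1 = 3 → [1, 1, 2, 3]
items[3] = items[-1]-items[0] = 3-1 = 2 → [1, 1, 2, 2]
items[-4] = items[2]*items[2] = 2*2 = 4 → [4, 1, 2, 2]
append items[-1]+items[0] = 2+4 = 6 → [4, 1, 2, 2, 6]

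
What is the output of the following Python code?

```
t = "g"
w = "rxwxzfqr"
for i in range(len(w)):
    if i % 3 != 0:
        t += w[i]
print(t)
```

gxwzfr

i=0: skip
i=1: add 'x' → 'gx'
i=2: add 'w' → 'gxw'
i=3: skip
i=4: add 'z' → 'gxwz'
i=5: add 'f' → 'gxwzf'
i=6: skip
i=7: add 'r' → 'gxwzfr'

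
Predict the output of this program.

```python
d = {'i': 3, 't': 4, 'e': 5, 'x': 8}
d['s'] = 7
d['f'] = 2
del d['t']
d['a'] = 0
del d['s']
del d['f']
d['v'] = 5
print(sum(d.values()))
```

21

d['s'] = 7 → {'i': 3, 't': 4, 'e': 5, 'x': 8, 's': 7}
d['f'] = 2 → {'i': 3, 't': 4, 'e': 5, 'x': 8, 's': 7, 'f': 2}
del 't' → {'i': 3, 'e': 5, 'x': 8, 's': 7, 'f': 2}
d['a'] = 0 → {'i': 3, 'e': 5, 'x': 8, 's': 7, 'f': 2, 'a': 0}
del 's' → {'i': 3, 'e': 5, 'x': 8, 'f': 2, 'a': 0}
del 'f' → {'i': 3, 'e': 5, 'x': 8, 'a': 0}
d['v'] = 5 → {'i': 3, 'e': 5, 'x': 8, 'a': 0, 'v': 5}
sum of values = 21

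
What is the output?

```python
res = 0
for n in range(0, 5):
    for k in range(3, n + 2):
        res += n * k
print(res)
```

75

n=2,k=3: res = 0+6 = 6
n=3,k=3: res = 6+9 = 15
n=3,k=4: res = 15+12 = 27
n=4,k=3: res = 27+12 = 39
n=4,k=4: res = 39+16 = 55
n=4,k=5: res = 55+20 = 75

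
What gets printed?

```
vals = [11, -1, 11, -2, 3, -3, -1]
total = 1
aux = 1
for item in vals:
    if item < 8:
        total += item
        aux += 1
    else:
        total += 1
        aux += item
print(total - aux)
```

-29

item=11: not <8, total = 1+1 = 2; aux=12
item=-1: <8, total = 2+(-1) = 1; aux=13
item=11: not <8, total = 1+1 = 2; aux=24
item=-2: <8, total = 2+(-2) = 0; aux=25
item=3: <8, total = 0+3 = 3; aux=26
item=-3: <8, total = 3+(-3) = 0; aux=27
item=-1: <8, total = 0+(-1) = -1; aux=28
total-aux = (-1)-28 = -29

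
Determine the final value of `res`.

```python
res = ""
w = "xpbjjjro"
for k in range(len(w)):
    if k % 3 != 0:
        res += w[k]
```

k=0: skip
k=1: add 'p' → 'p'
k=2: add 'b' → 'pb'
k=3: skip
k=4: add 'j' → 'pbj'
k=5: add 'j' → 'pbjj'
k=6: skip
k=7: add 'o' → 'pbjjo'

'pbjjo'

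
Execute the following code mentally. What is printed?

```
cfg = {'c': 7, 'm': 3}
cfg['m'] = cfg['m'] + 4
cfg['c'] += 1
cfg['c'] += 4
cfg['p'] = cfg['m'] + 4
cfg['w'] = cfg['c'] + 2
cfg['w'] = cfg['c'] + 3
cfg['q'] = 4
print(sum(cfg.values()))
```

cfg['m'] = cfg['m']+4 = 7 → {'c': 7, 'm': 7}
cfg['c'] = 7+1 = 8 → {'c': 8, 'm': 7}
cfg['c'] = 8+4 = 12 → {'c': 12, 'm': 7}
cfg['p'] = cfg['m']+4 = 11 → {'c': 12, 'm': 7, 'p': 11}
cfg['w'] = cfg['c']+2 = 14 → {'c': 12, 'm': 7, 'p': 11, 'w': 14}
cfg['w'] = cfg['c']+3 = 15 → {'c': 12, 'm': 7, 'p': 11, 'w': 15}
cfg['q'] = 4 → {'c': 12, 'm': 7, 'p': 11, 'w': 15, 'q': 4}
sum of values = 49

49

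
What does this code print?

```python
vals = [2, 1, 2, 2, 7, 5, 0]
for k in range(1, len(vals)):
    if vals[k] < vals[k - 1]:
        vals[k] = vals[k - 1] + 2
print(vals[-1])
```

k=1: 1<2, vals[1] = 2+2 = 4 → [2, 4, 2, 2, 7, 5, 0]
k=2: 2<4, vals[2] = 4+2 = 6 → [2, 4, 6, 2, 7, 5, 0]
k=3: 2<6, vals[3] = 6+2 = 8 → [2, 4, 6, 8, 7, 5, 0]
k=4: 7<8, vals[4] = 8+2 = 10 → [2, 4, 6, 8, 10, 5, 0]
k=5: 5<10, vals[5] = 10+2 = 12 → [2, 4, 6, 8, 10, 12, 0]
k=6: 0<12, vals[6] = 12+2 = 14 → [2, 4, 6, 8, 10, 12, 14]

14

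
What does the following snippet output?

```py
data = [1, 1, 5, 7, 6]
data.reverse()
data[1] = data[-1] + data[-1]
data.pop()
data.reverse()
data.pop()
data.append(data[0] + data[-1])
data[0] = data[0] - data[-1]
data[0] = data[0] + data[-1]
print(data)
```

[1, 5, 2, 3]

reverse → [6, 7, 5, 1, 1]
data[1] = data[-1]+data[-1] = 1+1 = 2 → [6, 2, 5, 1, 1]
pop() removes 1 → [6, 2, 5, 1]
reverse → [1, 5, 2, 6]
pop() removes 6 → [1, 5, 2]
append data[0]+data[-1] = 1+2 = 3 → [1, 5, 2, 3]
data[0] = data[0]-data[-1] = 1-3 = -2 → [-2, 5, 2, 3]
data[0] = data[0]+data[-1] = (-2)+3 = 1 → [1, 5, 2, 3]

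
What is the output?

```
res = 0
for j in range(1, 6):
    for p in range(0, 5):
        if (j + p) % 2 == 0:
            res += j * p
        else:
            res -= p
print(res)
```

j=1,p=0: odd sum, res = 0-0 = 0
j=1,p=1: even sum, res = 0+1 = 1
j=1,p=2: odd sum, res = 1-2 = -1
j=1,p=3: even sum, res = (-1)+3 = 2
j=1,p=4: odd sum, res = 2-4 = -2
j=2,p=0: even sum, res = (-2)+0 = -2
j=2,p=1: odd sum, res = (-2)-1 = -3
j=2,p=2: even sum, res = (-3)+4 = 1
j=2,p=3: odd sum, res = 1-3 = -2
j=2,p=4: even sum, res = (-2)+8 = 6
j=3,p=0: odd sum, res = 6-0 = 6
j=3,p=1: even sum, res = 6+3 = 9
j=3,p=2: odd sum, res = 9-2 = 7
j=3,p=3: even sum, res = 7+9 = 16
j=3,p=4: odd sum, res = 16-4 = 12
j=4,p=0: even sum, res = 12+0 = 12
j=4,p=1: odd sum, res = 12-1 = 11
j=4,p=2: even sum, res = 11+8 = 19
j=4,p=3: odd sum, res = 19-3 = 16
j=4,p=4: even sum, res = 16+16 = 32
j=5,p=0: odd sum, res = 32-0 = 32
j=5,p=1: even sum, res = 32+5 = 37
j=5,p=2: odd sum, res = 37-2 = 35
j=5,p=3: even sum, res = 35+15 = 50
j=5,p=4: odd sum, res = 50-4 = 46

46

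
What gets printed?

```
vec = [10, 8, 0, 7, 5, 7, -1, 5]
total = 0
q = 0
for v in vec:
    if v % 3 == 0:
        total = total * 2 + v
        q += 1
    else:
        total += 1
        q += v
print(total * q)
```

v=10: not %3==0, total = 0+1 = 1; q=10
v=8: not %3==0, total = 1+1 = 2; q=18
v=0: %3==0, total = 2*2+0 = 4; q=19
v=7: not %3==0, total = 4+1 = 5; q=26
v=5: not %3==0, total = 5+1 = 6; q=31
v=7: not %3==0, total = 6+1 = 7; q=38
v=-1: not %3==0, total = 7+1 = 8; q=37
v=5: not %3==0, total = 8+1 = 9; q=42
total*q = 9*42 = 378

378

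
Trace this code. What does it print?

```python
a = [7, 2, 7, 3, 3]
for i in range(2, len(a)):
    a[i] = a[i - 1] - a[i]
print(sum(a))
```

-15

i=2: a[2] = 2-7 = -5 → [7, 2, -5, 3, 3]
i=3: a[3] = (-5)-3 = -8 → [7, 2, -5, -8, 3]
i=4: a[4] = (-8)-3 = -11 → [7, 2, -5, -8, -11]
sum = -15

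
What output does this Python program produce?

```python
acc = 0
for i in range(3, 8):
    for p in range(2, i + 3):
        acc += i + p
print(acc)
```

300

i=3,p=2: acc = 0+5 = 5
i=3,p=3: acc = 5+6 = 11
i=3,p=4: acc = 11+7 = 18
i=3,p=5: acc = 18+8 = 26
i=4,p=2: acc = 26+6 = 32
i=4,p=3: acc = 32+7 = 39
i=4,p=4: acc = 39+8 = 47
i=4,p=5: acc = 47+9 = 56
i=4,p=6: acc = 56+10 = 66
i=5,p=2: acc = 66+7 = 73
i=5,p=3: acc = 73+8 = 81
i=5,p=4: acc = 81+9 = 90
i=5,p=5: acc = 90+10 = 100
i=5,p=6: acc = 100+11 = 111
i=5,p=7: acc = 111+12 = 123
i=6,p=2: acc = 123+8 = 131
i=6,p=3: acc = 131+9 = 140
i=6,p=4: acc = 140+10 = 150
i=6,p=5: acc = 150+11 = 161
i=6,p=6: acc = 161+12 = 173
i=6,p=7: acc = 173+13 = 186
i=6,p=8: acc = 186+14 = 200
i=7,p=2: acc = 200+9 = 209
i=7,p=3: acc = 209+10 = 219
i=7,p=4: acc = 219+11 = 230
i=7,p=5: acc = 230+12 = 242
i=7,p=6: acc = 242+13 = 255
i=7,p=7: acc = 255+14 = 269
i=7,p=8: acc = 269+15 = 284
i=7,p=9: acc = 284+16 = 300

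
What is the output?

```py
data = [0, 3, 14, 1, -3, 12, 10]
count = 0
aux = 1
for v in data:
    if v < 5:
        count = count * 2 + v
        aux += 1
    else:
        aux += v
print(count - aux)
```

v=0: <5, count = 0*2+0 = 0; aux=2
v=3: <5, count = 0*2+3 = 3; aux=3
v=14: not <5; aux=17
v=1: <5, count = 3*2+1 = 7; aux=18
v=-3: <5, count = 7*2+(-3) = 11; aux=19
v=12: not <5; aux=31
v=10: not <5; aux=41
count-aux = 11-41 = -30

-30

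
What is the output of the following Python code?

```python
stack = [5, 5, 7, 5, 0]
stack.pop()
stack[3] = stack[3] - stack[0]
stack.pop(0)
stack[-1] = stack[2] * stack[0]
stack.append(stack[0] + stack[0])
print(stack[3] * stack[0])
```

pop() removes 0 → [5, 5, 7, 5]
stack[3] = stack[3]-stack[0] = 5-5 = 0 → [5, 5, 7, 0]
pop(0) removes 5 → [5, 7, 0]
stack[-1] = stack[2]*stack[0] = 0*5 = 0 → [5, 7, 0]
append stack[0]+stack[0] = 5+5 = 10 → [5, 7, 0, 10]
stack[3]*stack[0] = 10*5 = 50

50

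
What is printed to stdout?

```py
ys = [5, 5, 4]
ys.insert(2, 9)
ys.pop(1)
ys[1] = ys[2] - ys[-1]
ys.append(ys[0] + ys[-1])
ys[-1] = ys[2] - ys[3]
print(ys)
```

[5, 0, 4, -5]

insert 9 at 2 → [5, 5, 9, 4]
pop(1) removes 5 → [5, 9, 4]
ys[1] = ys[2]-ys[-1] = 4-4 = 0 → [5, 0, 4]
append ys[0]+ys[-1] = 5+4 = 9 → [5, 0, 4, 9]
ys[-1] = ys[2]-ys[3] = 4-9 = -5 → [5, 0, 4, -5]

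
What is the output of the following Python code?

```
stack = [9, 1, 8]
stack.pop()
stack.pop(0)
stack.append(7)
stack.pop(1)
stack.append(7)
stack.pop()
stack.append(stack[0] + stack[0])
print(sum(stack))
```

pop() removes 8 → [9, 1]
pop(0) removes 9 → [1]
append 7 → [1, 7]
pop(1) removes 7 → [1]
append 7 → [1, 7]
pop() removes 7 → [1]
append stack[0]+stack[0] = 1+1 = 2 → [1, 2]
sum = 3

3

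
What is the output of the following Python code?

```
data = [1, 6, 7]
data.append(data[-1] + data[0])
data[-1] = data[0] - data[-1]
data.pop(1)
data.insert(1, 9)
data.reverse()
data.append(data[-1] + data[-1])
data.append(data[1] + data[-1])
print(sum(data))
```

21

append data[-1]+data[0] = 7+1 = 8 → [1, 6, 7, 8]
data[-1] = data[0]-data[-1] = 1-8 = -7 → [1, 6, 7, -7]
pop(1) removes 6 → [1, 7, -7]
insert 9 at 1 → [1, 9, 7, -7]
reverse → [-7, 7, 9, 1]
append data[-1]+data[-1] = 1+1 = 2 → [-7, 7, 9, 1, 2]
append data[1]+data[-1] = 7+2 = 9 → [-7, 7, 9, 1, 2, 9]
sum = 21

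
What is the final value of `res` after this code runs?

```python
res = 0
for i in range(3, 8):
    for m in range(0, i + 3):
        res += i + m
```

355

i=3,m=0: res = 0+3 = 3
i=3,m=1: res = 3+4 = 7
i=3,m=2: res = 7+5 = 12
i=3,m=3: res = 12+6 = 18
i=3,m=4: res = 18+7 = 25
i=3,m=5: res = 25+8 = 33
i=4,m=0: res = 33+4 = 37
i=4,m=1: res = 37+5 = 42
i=4,m=2: res = 42+6 = 48
i=4,m=3: res = 48+7 = 55
i=4,m=4: res = 55+8 = 63
i=4,m=5: res = 63+9 = 72
i=4,m=6: res = 72+10 = 82
i=5,m=0: res = 82+5 = 87
i=5,m=1: res = 87+6 = 93
i=5,m=2: res = 93+7 = 100
i=5,m=3: res = 100+8 = 108
i=5,m=4: res = 108+9 = 117
i=5,m=5: res = 117+10 = 127
i=5,m=6: res = 127+11 = 138
i=5,m=7: res = 138+12 = 150
i=6,m=0: res = 150+6 = 156
i=6,m=1: res = 156+7 = 163
i=6,m=2: res = 163+8 = 171
i=6,m=3: res = 171+9 = 180
i=6,m=4: res = 180+10 = 190
i=6,m=5: res = 190+11 = 201
i=6,m=6: res = 201+12 = 213
i=6,m=7: res = 213+13 = 226
i=6,m=8: res = 226+14 = 240
i=7,m=0: res = 240+7 = 247
i=7,m=1: res = 247+8 = 255
i=7,m=2: res = 255+9 = 264
i=7,m=3: res = 264+10 = 274
i=7,m=4: res = 274+11 = 285
i=7,m=5: res = 285+12 = 297
i=7,m=6: res = 297+13 = 310
i=7,m=7: res = 310+14 = 324
i=7,m=8: res = 324+15 = 339
i=7,m=9: res = 339+16 = 355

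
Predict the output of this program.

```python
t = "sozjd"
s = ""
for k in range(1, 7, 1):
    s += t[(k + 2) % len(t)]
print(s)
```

jdsozj

k=1: add t[3]='j' → 'j'
k=2: add t[4]='d' → 'jd'
k=3: add t[0]='s' → 'jds'
k=4: add t[1]='o' → 'jdso'
k=5: add t[2]='z' → 'jdsoz'
k=6: add t[3]='j' → 'jdsozj'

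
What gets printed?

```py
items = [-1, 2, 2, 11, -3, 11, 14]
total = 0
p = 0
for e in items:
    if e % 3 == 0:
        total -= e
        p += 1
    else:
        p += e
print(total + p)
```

e=-1: not %3==0; p=-1
e=2: not %3==0; p=1
e=2: not %3==0; p=3
e=11: not %3==0; p=14
e=-3: %3==0, total = 0-(-3) = 3; p=15
e=11: not %3==0; p=26
e=14: not %3==0; p=40
total+p = 3+40 = 43

43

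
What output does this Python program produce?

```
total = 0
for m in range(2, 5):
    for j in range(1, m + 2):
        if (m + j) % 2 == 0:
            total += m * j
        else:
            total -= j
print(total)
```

m=2,j=1: odd sum, total = 0-1 = -1
m=2,j=2: even sum, total = (-1)+4 = 3
m=2,j=3: odd sum, total = 3-3 = 0
m=3,j=1: even sum, total = 0+3 = 3
m=3,j=2: odd sum, total = 3-2 = 1
m=3,j=3: even sum, total = 1+9 = 10
m=3,j=4: odd sum, total = 10-4 = 6
m=4,j=1: odd sum, total = 6-1 = 5
m=4,j=2: even sum, total = 5+8 = 13
m=4,j=3: odd sum, total = 13-3 = 10
m=4,j=4: even sum, total = 10+16 = 26
m=4,j=5: odd sum, total = 26-5 = 21

21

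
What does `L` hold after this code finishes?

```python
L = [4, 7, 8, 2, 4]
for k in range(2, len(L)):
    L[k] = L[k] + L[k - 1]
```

k=2: L[2] = 8+7 = 15 → [4, 7, 15, 2, 4]
k=3: L[3] = 2+15 = 17 → [4, 7, 15, 17, 4]
k=4: L[4] = 4+17 = 21 → [4, 7, 15, 17, 21]

[4, 7, 15, 17, 21]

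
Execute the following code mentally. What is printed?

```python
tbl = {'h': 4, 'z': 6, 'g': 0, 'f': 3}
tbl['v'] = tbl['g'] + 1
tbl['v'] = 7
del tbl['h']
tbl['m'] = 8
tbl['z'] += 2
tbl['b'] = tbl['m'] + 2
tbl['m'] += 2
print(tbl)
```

tbl['v'] = tbl['g']+1 = 1 → {'h': 4, 'z': 6, 'g': 0, 'f': 3, 'v': 1}
tbl['v'] = 7 → {'h': 4, 'z': 6, 'g': 0, 'f': 3, 'v': 7}
del 'h' → {'z': 6, 'g': 0, 'f': 3, 'v': 7}
tbl['m'] = 8 → {'z': 6, 'g': 0, 'f': 3, 'v': 7, 'm': 8}
tbl['z'] = 6+2 = 8 → {'z': 8, 'g': 0, 'f': 3, 'v': 7, 'm': 8}
tbl['b'] = tbl['m']+2 = 10 → {'z': 8, 'g': 0, 'f': 3, 'v': 7, 'm': 8, 'b': 10}
tbl['m'] = 8+2 = 10 → {'z': 8, 'g': 0, 'f': 3, 'v': 7, 'm': 10, 'b': 10}

{'z': 8, 'g': 0, 'f': 3, 'v': 7, 'm': 10, 'b': 10}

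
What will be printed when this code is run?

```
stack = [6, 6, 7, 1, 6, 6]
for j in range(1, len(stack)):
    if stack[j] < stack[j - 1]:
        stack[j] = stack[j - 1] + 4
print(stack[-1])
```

19

j=1: 6>=6, unchanged → [6, 6, 7, 1, 6, 6]
j=2: 7>=6, unchanged → [6, 6, 7, 1, 6, 6]
j=3: 1<7, stack[3] = 7+4 = 11 → [6, 6, 7, 11, 6, 6]
j=4: 6<11, stack[4] = 11+4 = 15 → [6, 6, 7, 11, 15, 6]
j=5: 6<15, stack[5] = 15+4 = 19 → [6, 6, 7, 11, 15, 19]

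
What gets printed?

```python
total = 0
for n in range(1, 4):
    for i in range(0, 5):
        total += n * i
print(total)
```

60

n=1,i=0: total = 0+0 = 0
n=1,i=1: total = 0+1 = 1
n=1,i=2: total = 1+2 = 3
n=1,i=3: total = 3+3 = 6
n=1,i=4: total = 6+4 = 10
n=2,i=0: total = 10+0 = 10
n=2,i=1: total = 10+2 = 12
n=2,i=2: total = 12+4 = 16
n=2,i=3: total = 16+6 = 22
n=2,i=4: total = 22+8 = 30
n=3,i=0: total = 30+0 = 30
n=3,i=1: total = 30+3 = 33
n=3,i=2: total = 33+6 = 39
n=3,i=3: total = 39+9 = 48
n=3,i=4: total = 48+12 = 60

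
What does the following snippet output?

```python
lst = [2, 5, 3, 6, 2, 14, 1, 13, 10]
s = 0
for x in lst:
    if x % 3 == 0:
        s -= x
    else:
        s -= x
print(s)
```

-56

x=2: not %3==0, s = 0-2 = -2
x=5: not %3==0, s = (-2)-5 = -7
x=3: %3==0, s = (-7)-3 = -10
x=6: %3==0, s = (-10)-6 = -16
x=2: not %3==0, s = (-16)-2 = -18
x=14: not %3==0, s = (-18)-14 = -32
x=1: not %3==0, s = (-32)-1 = -33
x=13: not %3==0, s = (-33)-13 = -46
x=10: not %3==0, s = (-46)-10 = -56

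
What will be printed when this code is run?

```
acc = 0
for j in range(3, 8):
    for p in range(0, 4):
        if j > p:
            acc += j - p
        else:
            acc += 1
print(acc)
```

71

j=3,p=0: 3>0, acc = 0+3 = 3
j=3,p=1: 3>1, acc = 3+2 = 5
j=3,p=2: 3>2, acc = 5+1 = 6
j=3,p=3: not 3>3, acc = 6+1 = 7
j=4,p=0: 4>0, acc = 7+4 = 11
j=4,p=1: 4>1, acc = 11+3 = 14
j=4,p=2: 4>2, acc = 14+2 = 16
j=4,p=3: 4>3, acc = 16+1 = 17
j=5,p=0: 5>0, acc = 17+5 = 22
j=5,p=1: 5>1, acc = 22+4 = 26
j=5,p=2: 5>2, acc = 26+3 = 29
j=5,p=3: 5>3, acc = 29+2 = 31
j=6,p=0: 6>0, acc = 31+6 = 37
j=6,p=1: 6>1, acc = 37+5 = 42
j=6,p=2: 6>2, acc = 42+4 = 46
j=6,p=3: 6>3, acc = 46+3 = 49
j=7,p=0: 7>0, acc = 49+7 = 56
j=7,p=1: 7>1, acc = 56+6 = 62
j=7,p=2: 7>2, acc = 62+5 = 67
j=7,p=3: 7>3, acc = 67+4 = 71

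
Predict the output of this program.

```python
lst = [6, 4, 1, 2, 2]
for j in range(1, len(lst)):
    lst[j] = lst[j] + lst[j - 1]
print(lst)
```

j=1: lst[1] = 4+6 = 10 → [6, 10, 1, 2, 2]
j=2: lst[2] = 1+10 = 11 → [6, 10, 11, 2, 2]
j=3: lst[3] = 2+11 = 13 → [6, 10, 11, 13, 2]
j=4: lst[4] = 2+13 = 15 → [6, 10, 11, 13, 15]

[6, 10, 11, 13, 15]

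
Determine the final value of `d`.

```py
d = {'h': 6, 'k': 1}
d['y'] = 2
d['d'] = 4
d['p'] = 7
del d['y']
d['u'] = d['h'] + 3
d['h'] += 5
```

d['y'] = 2 → {'h': 6, 'k': 1, 'y': 2}
d['d'] = 4 → {'h': 6, 'k': 1, 'y': 2, 'd': 4}
d['p'] = 7 → {'h': 6, 'k': 1, 'y': 2, 'd': 4, 'p': 7}
del 'y' → {'h': 6, 'k': 1, 'd': 4, 'p': 7}
d['u'] = d['h']+3 = 9 → {'h': 6, 'k': 1, 'd': 4, 'p': 7, 'u': 9}
d['h'] = 6+5 = 11 → {'h': 11, 'k': 1, 'd': 4, 'p': 7, 'u': 9}

{'h': 11, 'k': 1, 'd': 4, 'p': 7, 'u': 9}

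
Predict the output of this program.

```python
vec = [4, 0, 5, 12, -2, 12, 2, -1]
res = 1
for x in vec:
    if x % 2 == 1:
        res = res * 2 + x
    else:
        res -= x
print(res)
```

x=4: not odd, res = 1-4 = -3
x=0: not odd, res = (-3)-0 = -3
x=5: odd, res = (-3)*2+5 = -1
x=12: not odd, res = (-1)-12 = -13
x=-2: not odd, res = (-13)-(-2) = -11
x=12: not odd, res = (-11)-12 = -23
x=2: not odd, res = (-23)-2 = -25
x=-1: odd, res = (-25)*2+(-1) = -51

-51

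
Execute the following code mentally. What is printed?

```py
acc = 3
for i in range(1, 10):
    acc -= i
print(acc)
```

i=1: acc = 3-1 = 2
i=2: acc = 2-2 = 0
i=3: acc = 0-3 = -3
i=4: acc = (-3)-4 = -7
i=5: acc = (-7)-5 = -12
i=6: acc = (-12)-6 = -18
i=7: acc = (-18)-7 = -25
i=8: acc = (-25)-8 = -33
i=9: acc = (-33)-9 = -42

-42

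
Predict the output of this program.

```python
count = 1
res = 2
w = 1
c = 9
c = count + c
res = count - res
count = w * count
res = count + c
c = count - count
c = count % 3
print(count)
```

c = 1+9 = 10
res = 1-2 = -1
count = 1*1 = 1
res = 1+10 = 11
c = 1-1 = 0
c = 1%3 = 1

1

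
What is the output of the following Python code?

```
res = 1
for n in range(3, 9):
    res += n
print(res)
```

34

n=3: res = 1+3 = 4
n=4: res = 4+4 = 8
n=5: res = 8+5 = 13
n=6: res = 13+6 = 19
n=7: res = 19+7 = 26
n=8: res = 26+8 = 34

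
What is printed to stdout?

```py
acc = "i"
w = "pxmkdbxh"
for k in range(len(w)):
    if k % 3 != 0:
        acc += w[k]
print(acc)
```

k=0: skip
k=1: add 'x' → 'ix'
k=2: add 'm' → 'ixm'
k=3: skip
k=4: add 'd' → 'ixmd'
k=5: add 'b' → 'ixmdb'
k=6: skip
k=7: add 'h' → 'ixmdbh'

ixmdbh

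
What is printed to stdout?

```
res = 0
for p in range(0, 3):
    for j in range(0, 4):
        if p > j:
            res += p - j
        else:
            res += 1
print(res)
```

13

p=0,j=0: not 0>0, res = 0+1 = 1
p=0,j=1: not 0>1, res = 1+1 = 2
p=0,j=2: not 0>2, res = 2+1 = 3
p=0,j=3: not 0>3, res = 3+1 = 4
p=1,j=0: 1>0, res = 4+1 = 5
p=1,j=1: not 1>1, res = 5+1 = 6
p=1,j=2: not 1>2, res = 6+1 = 7
p=1,j=3: not 1>3, res = 7+1 = 8
p=2,j=0: 2>0, res = 8+2 = 10
p=2,j=1: 2>1, res = 10+1 = 11
p=2,j=2: not 2>2, res = 11+1 = 12
p=2,j=3: not 2>3, res = 12+1 = 13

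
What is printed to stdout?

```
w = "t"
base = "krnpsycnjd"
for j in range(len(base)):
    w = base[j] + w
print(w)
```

j=0: prepend 'k' → 'kt'
j=1: prepend 'r' → 'rkt'
j=2: prepend 'n' → 'nrkt'
j=3: prepend 'p' → 'pnrkt'
j=4: prepend 's' → 'spnrkt'
j=5: prepend 'y' → 'yspnrkt'
j=6: prepend 'c' → 'cyspnrkt'
j=7: prepend 'n' → 'ncyspnrkt'
j=8: prepend 'j' → 'jncyspnrkt'
j=9: prepend 'd' → 'djncyspnrkt'

djncyspnrkt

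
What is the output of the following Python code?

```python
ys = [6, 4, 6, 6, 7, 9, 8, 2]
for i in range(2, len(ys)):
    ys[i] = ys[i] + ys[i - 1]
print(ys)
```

i=2: ys[2] = 6+4 = 10 → [6, 4, 10, 6, 7, 9, 8, 2]
i=3: ys[3] = 6+10 = 16 → [6, 4, 10, 16, 7, 9, 8, 2]
i=4: ys[4] = 7+16 = 23 → [6, 4, 10, 16, 23, 9, 8, 2]
i=5: ys[5] = 9+23 = 32 → [6, 4, 10, 16, 23, 32, 8, 2]
i=6: ys[6] = 8+32 = 40 → [6, 4, 10, 16, 23, 32, 40, 2]
i=7: ys[7] = 2+40 = 42 → [6, 4, 10, 16, 23, 32, 40, 42]

[6, 4, 10, 16, 23, 32, 40, 42]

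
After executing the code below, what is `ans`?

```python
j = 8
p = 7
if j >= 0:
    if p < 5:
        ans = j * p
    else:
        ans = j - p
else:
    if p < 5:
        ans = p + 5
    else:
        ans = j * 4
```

j=8, p=7
j >= 0 is True; p < 5 is False
→ ans = j - p = 1

1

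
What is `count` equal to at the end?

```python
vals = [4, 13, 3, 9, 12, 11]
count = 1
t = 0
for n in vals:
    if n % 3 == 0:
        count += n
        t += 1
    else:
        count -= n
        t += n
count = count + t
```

28

n=4: not %3==0, count = 1-4 = -3; t=4
n=13: not %3==0, count = (-3)-13 = -16; t=17
n=3: %3==0, count = (-16)+3 = -13; t=18
n=9: %3==0, count = (-13)+9 = -4; t=19
n=12: %3==0, count = (-4)+12 = 8; t=20
n=11: not %3==0, count = 8-11 = -3; t=31
count+t = (-3)+31 = 28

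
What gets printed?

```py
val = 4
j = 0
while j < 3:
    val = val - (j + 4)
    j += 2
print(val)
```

j=0: val = 4-4 = 0
j=2: val = 0-6 = -6

-6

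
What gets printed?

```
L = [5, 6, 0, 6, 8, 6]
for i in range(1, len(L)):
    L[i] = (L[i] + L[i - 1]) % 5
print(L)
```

i=1: L[1] = (6+5)%5 = 1 → [5, 1, 0, 6, 8, 6]
i=2: L[2] = (0+1)%5 = 1 → [5, 1, 1, 6, 8, 6]
i=3: L[3] = (6+1)%5 = 2 → [5, 1, 1, 2, 8, 6]
i=4: L[4] = (8+2)%5 = 0 → [5, 1, 1, 2, 0, 6]
i=5: L[5] = (6+0)%5 = 1 → [5, 1, 1, 2, 0, 1]

[5, 1, 1, 2, 0, 1]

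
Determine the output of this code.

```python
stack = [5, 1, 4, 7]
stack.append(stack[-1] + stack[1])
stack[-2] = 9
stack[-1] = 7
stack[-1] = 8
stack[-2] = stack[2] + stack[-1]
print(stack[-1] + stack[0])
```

13

append stack[-1]+stack[1] = 7+1 = 8 → [5, 1, 4, 7, 8]
stack[-2] = 9 → [5, 1, 4, 9, 8]
stack[-1] = 7 → [5, 1, 4, 9, 7]
stack[-1] = 8 → [5, 1, 4, 9, 8]
stack[-2] = stack[2]+stack[-1] = 4+8 = 12 → [5, 1, 4, 12, 8]
stack[-1]+stack[0] = 8+5 = 13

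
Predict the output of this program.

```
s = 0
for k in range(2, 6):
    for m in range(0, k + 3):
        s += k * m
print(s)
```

289

k=2,m=0: s = 0+0 = 0
k=2,m=1: s = 0+2 = 2
k=2,m=2: s = 2+4 = 6
k=2,m=3: s = 6+6 = 12
k=2,m=4: s = 12+8 = 20
k=3,m=0: s = 20+0 = 20
k=3,m=1: s = 20+3 = 23
k=3,m=2: s = 23+6 = 29
k=3,m=3: s = 29+9 = 38
k=3,m=4: s = 38+12 = 50
k=3,m=5: s = 50+15 = 65
k=4,m=0: s = 65+0 = 65
k=4,m=1: s = 65+4 = 69
k=4,m=2: s = 69+8 = 77
k=4,m=3: s = 77+12 = 89
k=4,m=4: s = 89+16 = 105
k=4,m=5: s = 105+20 = 125
k=4,m=6: s = 125+24 = 149
k=5,m=0: s = 149+0 = 149
k=5,m=1: s = 149+5 = 154
k=5,m=2: s = 154+10 = 164
k=5,m=3: s = 164+15 = 179
k=5,m=4: s = 179+20 = 199
k=5,m=5: s = 199+25 = 224
k=5,m=6: s = 224+30 = 254
k=5,m=7: s = 254+35 = 289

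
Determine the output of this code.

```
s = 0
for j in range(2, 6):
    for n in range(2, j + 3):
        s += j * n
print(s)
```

275

j=2,n=2: s = 0+4 = 4
j=2,n=3: s = 4+6 = 10
j=2,n=4: s = 10+8 = 18
j=3,n=2: s = 18+6 = 24
j=3,n=3: s = 24+9 = 33
j=3,n=4: s = 33+12 = 45
j=3,n=5: s = 45+15 = 60
j=4,n=2: s = 60+8 = 68
j=4,n=3: s = 68+12 = 80
j=4,n=4: s = 80+16 = 96
j=4,n=5: s = 96+20 = 116
j=4,n=6: s = 116+24 = 140
j=5,n=2: s = 140+10 = 150
j=5,n=3: s = 150+15 = 165
j=5,n=4: s = 165+20 = 185
j=5,n=5: s = 185+25 = 210
j=5,n=6: s = 210+30 = 240
j=5,n=7: s = 240+35 = 275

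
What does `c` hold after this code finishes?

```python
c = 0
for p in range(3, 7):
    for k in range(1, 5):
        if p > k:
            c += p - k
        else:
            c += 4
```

45

p=3,k=1: 3>1, c = 0+2 = 2
p=3,k=2: 3>2, c = 2+1 = 3
p=3,k=3: not 3>3, c = 3+4 = 7
p=3,k=4: not 3>4, c = 7+4 = 11
p=4,k=1: 4>1, c = 11+3 = 14
p=4,k=2: 4>2, c = 14+2 = 16
p=4,k=3: 4>3, c = 16+1 = 17
p=4,k=4: not 4>4, c = 17+4 = 21
p=5,k=1: 5>1, c = 21+4 = 25
p=5,k=2: 5>2, c = 25+3 = 28
p=5,k=3: 5>3, c = 28+2 = 30
p=5,k=4: 5>4, c = 30+1 = 31
p=6,k=1: 6>1, c = 31+5 = 36
p=6,k=2: 6>2, c = 36+4 = 40
p=6,k=3: 6>3, c = 40+3 = 43
p=6,k=4: 6>4, c = 43+2 = 45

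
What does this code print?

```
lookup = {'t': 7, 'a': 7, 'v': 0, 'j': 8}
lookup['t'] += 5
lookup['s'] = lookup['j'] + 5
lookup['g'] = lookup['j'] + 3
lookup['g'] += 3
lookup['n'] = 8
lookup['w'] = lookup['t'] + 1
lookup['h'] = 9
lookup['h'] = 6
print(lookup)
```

lookup['t'] = 7+5 = 12 → {'t': 12, 'a': 7, 'v': 0, 'j': 8}
lookup['s'] = lookup['j']+5 = 13 → {'t': 12, 'a': 7, 'v': 0, 'j': 8, 's': 13}
lookup['g'] = lookup['j']+3 = 11 → {'t': 12, 'a': 7, 'v': 0, 'j': 8, 's': 13, 'g': 11}
lookup['g'] = 11+3 = 14 → {'t': 12, 'a': 7, 'v': 0, 'j': 8, 's': 13, 'g': 14}
lookup['n'] = 8 → {'t': 12, 'a': 7, 'v': 0, 'j': 8, 's': 13, 'g': 14, 'n': 8}
lookup['w'] = lookup['t']+1 = 13 → {'t': 12, 'a': 7, 'v': 0, 'j': 8, 's': 13, 'g': 14, 'n': 8, 'w': 13}
lookup['h'] = 9 → {'t': 12, 'a': 7, 'v': 0, 'j': 8, 's': 13, 'g': 14, 'n': 8, 'w': 13, 'h': 9}
lookup['h'] = 6 → {'t': 12, 'a': 7, 'v': 0, 'j': 8, 's': 13, 'g': 14, 'n': 8, 'w': 13, 'h': 6}

{'t': 12, 'a': 7, 'v': 0, 'j': 8, 's': 13, 'g': 14, 'n': 8, 'w': 13, 'h': 6}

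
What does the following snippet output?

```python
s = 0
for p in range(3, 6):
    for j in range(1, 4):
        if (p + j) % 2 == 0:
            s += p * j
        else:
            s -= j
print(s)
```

32

p=3,j=1: even sum, s = 0+3 = 3
p=3,j=2: odd sum, s = 3-2 = 1
p=3,j=3: even sum, s = 1+9 = 10
p=4,j=1: odd sum, s = 10-1 = 9
p=4,j=2: even sum, s = 9+8 = 17
p=4,j=3: odd sum, s = 17-3 = 14
p=5,j=1: even sum, s = 14+5 = 19
p=5,j=2: odd sum, s = 19-2 = 17
p=5,j=3: even sum, s = 17+15 = 32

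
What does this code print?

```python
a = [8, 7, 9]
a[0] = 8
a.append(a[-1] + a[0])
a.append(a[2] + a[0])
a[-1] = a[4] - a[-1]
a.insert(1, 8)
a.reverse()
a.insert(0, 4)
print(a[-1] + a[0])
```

12

a[0] = 8 → [8, 7, 9]
append a[-1]+a[0] = 9+8 = 17 → [8, 7, 9, 17]
append a[2]+a[0] = 9+8 = 17 → [8, 7, 9, 17, 17]
a[-1] = a[4]-a[-1] = 17-17 = 0 → [8, 7, 9, 17, 0]
insert 8 at 1 → [8, 8, 7, 9, 17, 0]
reverse → [0, 17, 9, 7, 8, 8]
insert 4 at 0 → [4, 0, 17, 9, 7, 8, 8]
a[-1]+a[0] = 8+4 = 12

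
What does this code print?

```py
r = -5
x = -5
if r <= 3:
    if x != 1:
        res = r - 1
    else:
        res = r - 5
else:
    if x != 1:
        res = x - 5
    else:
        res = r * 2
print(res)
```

r=-5, x=-5
r <= 3 is True; x != 1 is True
→ res = r - 1 = -6

-6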